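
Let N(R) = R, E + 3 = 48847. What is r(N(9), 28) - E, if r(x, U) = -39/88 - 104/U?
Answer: -30090465/616 ≈ -48848.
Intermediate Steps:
E = 48844 (E = -3 + 48847 = 48844)
r(x, U) = -39/88 - 104/U (r(x, U) = -39*1/88 - 104/U = -39/88 - 104/U)
r(N(9), 28) - E = (-39/88 - 104/28) - 1*48844 = (-39/88 - 104*1/28) - 48844 = (-39/88 - 26/7) - 48844 = -2561/616 - 48844 = -30090465/616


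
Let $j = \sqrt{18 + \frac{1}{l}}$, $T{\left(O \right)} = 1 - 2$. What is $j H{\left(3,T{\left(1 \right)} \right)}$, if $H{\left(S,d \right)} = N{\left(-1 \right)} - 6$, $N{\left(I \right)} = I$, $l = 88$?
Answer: $- \frac{7 \sqrt{34870}}{44} \approx -29.708$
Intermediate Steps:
$T{\left(O \right)} = -1$ ($T{\left(O \right)} = 1 - 2 = -1$)
$H{\left(S,d \right)} = -7$ ($H{\left(S,d \right)} = -1 - 6 = -7$)
$j = \frac{\sqrt{34870}}{44}$ ($j = \sqrt{18 + \frac{1}{88}} = \sqrt{\frac{1585}{88}} = \frac{\sqrt{34870}}{44} \approx 4.244$)
$j H{\left(3,T{\left(1 \right)} \right)} = \frac{\sqrt{34870}}{44} \left(-7\right) = - \frac{7 \sqrt{34870}}{44}$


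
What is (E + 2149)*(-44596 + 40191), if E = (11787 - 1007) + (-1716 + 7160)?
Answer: -80933065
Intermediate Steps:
E = 16224 (E = 10780 + 5444 = 16224)
(E + 2149)*(-44596 + 40191) = (16224 + 2149)*(-44596 + 40191) = 18373*(-4405) = -80933065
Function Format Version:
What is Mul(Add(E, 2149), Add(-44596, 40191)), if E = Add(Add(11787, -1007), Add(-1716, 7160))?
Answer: -80933065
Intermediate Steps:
E = 16224 (E = Add(10780, 5444) = 16224)
Mul(Add(E, 2149), Add(-44596, 40191)) = Mul(Add(16224, 2149), Add(-44596, 40191)) = Mul(18373, -4405) = -80933065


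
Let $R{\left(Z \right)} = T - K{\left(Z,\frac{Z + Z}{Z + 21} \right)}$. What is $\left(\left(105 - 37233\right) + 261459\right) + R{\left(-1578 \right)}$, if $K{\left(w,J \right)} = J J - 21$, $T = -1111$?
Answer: $\frac{60131312297}{269361} \approx 2.2324 \cdot 10^{5}$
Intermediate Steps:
$K{\left(w,J \right)} = -21 + J^{2}$ ($K{\left(w,J \right)} = J^{2} - 21 = -21 + J^{2}$)
$R{\left(Z \right)} = -1090 - \frac{4 Z^{2}}{\left(21 + Z\right)^{2}}$ ($R{\left(Z \right)} = -1111 - \left(-21 + \left(\frac{Z + Z}{Z + 21}\right)^{2}\right) = -1111 - \left(-21 + \left(\frac{2 Z}{21 + Z}\right)^{2}\right) = -1111 - \left(-21 + \frac{4 Z^{2}}{\left(21 + Z\right)^{2}}\right) = -1090 - \frac{4 Z^{2}}{\left(21 + Z\right)^{2}}$)
$\left(\left(105 - 37233\right) + 261459\right) + R{\left(-1578 \right)} = \left(\left(105 - 37233\right) + 261459\right) - \left(1090 + \frac{4 \left(-1578\right)^{2}}{\left(21 - 1578\right)^{2}}\right) = \left(\left(105 - 37233\right) + 261459\right) - \left(1090 + \frac{9960336}{2424249}\right) = \left(-37128 + 261459\right) - \left(1090 + 9960336 \cdot \frac{1}{2424249}\right) = 224331 - \frac{294710194}{269361} = \frac{60131312297}{269361}$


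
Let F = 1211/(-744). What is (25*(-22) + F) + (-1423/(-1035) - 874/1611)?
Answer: -25306687969/45945720 ≈ -550.79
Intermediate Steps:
F = -1211/744 (F = 1211*(-1/744) = -1211/744 ≈ -1.6277)
(25*(-22) + F) + (-1423/(-1035) - 874/1611) = (25*(-22) - 1211/744) + (-1423/(-1035) - 874/1611) = (-550 - 1211/744) + (-1423*(-1/1035) - 874*1/1611) = -410411/744 + (1423/1035 - 874/1611) = -410411/744 + 154207/185265 = -25306687969/45945720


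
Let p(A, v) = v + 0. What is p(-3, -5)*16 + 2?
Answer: -78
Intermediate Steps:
p(A, v) = v
p(-3, -5)*16 + 2 = -5*16 + 2 = -80 + 2 = -78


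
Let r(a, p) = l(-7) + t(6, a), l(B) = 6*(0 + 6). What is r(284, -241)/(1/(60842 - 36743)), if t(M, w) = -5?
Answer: 747069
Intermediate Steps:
l(B) = 36 (l(B) = 6*6 = 36)
r(a, p) = 31 (r(a, p) = 36 - 5 = 31)
r(284, -241)/(1/(60842 - 36743)) = 31/(1/(60842 - 36743)) = 31/(1/24099) = 31*24099 = 747069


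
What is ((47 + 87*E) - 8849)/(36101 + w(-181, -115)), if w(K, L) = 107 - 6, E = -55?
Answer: -13587/36202 ≈ -0.37531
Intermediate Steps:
w(K, L) = 101
((47 + 87*E) - 8849)/(36101 + w(-181, -115)) = ((47 + 87*(-55)) - 8849)/(36101 + 101) = ((47 - 4785) - 8849)/36202 = (-4738 - 8849)*(1/36202) = -13587*1/36202 = -13587/36202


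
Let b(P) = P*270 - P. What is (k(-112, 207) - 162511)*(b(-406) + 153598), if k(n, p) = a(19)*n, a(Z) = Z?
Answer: -7307337376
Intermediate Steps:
k(n, p) = 19*n
b(P) = 269*P (b(P) = 270*P - P = 269*P)
(k(-112, 207) - 162511)*(b(-406) + 153598) = (19*(-112) - 162511)*(269*(-406) + 153598) = (-2128 - 162511)*(-109214 + 153598) = -164639*44384 = -7307337376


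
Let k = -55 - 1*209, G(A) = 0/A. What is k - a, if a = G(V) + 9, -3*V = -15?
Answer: -273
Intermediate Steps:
V = 5 (V = -1/3*(-15) = 5)
G(A) = 0
a = 9 (a = 0 + 9 = 9)
k = -264 (k = -55 - 209 = -264)
k - a = -264 - 1*9 = -264 - 9 = -273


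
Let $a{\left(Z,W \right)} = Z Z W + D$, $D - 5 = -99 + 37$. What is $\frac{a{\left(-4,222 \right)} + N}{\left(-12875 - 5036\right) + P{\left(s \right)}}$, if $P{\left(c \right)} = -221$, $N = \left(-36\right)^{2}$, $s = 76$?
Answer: $- \frac{1597}{6044} \approx -0.26423$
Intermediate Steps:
$D = -57$ ($D = 5 + \left(-99 + 37\right) = 5 - 62 = -57$)
$N = 1296$
$a{\left(Z,W \right)} = -57 + W Z^{2}$ ($a{\left(Z,W \right)} = Z Z W - 57 = Z^{2} W - 57 = W Z^{2} - 57 = -57 + W Z^{2}$)
$\frac{a{\left(-4,222 \right)} + N}{\left(-12875 - 5036\right) + P{\left(s \right)}} = \frac{\left(-57 + 222 \left(-4\right)^{2}\right) + 1296}{\left(-12875 - 5036\right) - 221} = \frac{\left(-57 + 222 \cdot 16\right) + 1296}{\left(-12875 - 5036\right) - 221} = \frac{\left(-57 + 3552\right) + 1296}{-17911 - 221} = \frac{3495 + 1296}{-18132} = 4791 \left(- \frac{1}{18132}\right) = - \frac{1597}{6044}$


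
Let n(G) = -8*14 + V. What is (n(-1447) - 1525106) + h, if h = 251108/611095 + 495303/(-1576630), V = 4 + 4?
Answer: -293899013628619849/192694141970 ≈ -1.5252e+6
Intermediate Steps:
V = 8
n(G) = -104 (n(G) = -8*14 + 8 = -112 + 8 = -104)
h = 18645443851/192694141970 (h = 251108*(1/611095) + 495303*(-1/1576630) = 251108/611095 - 495303/1576630 = 18645443851/192694141970 ≈ 0.096762)
(n(-1447) - 1525106) + h = (-104 - 1525106) + 18645443851/192694141970 = -1525210 + 18645443851/192694141970 = -293899013628619849/192694141970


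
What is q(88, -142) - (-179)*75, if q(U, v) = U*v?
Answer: 929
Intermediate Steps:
q(88, -142) - (-179)*75 = 88*(-142) - (-179)*75 = -12496 - 1*(-13425) = -12496 + 13425 = 929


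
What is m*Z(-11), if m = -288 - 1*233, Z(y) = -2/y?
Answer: -1042/11 ≈ -94.727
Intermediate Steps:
m = -521 (m = -288 - 233 = -521)
m*Z(-11) = -(-1042)/(-11) = -(-1042)*(-1)/11 = -521*2/11 = -1042/11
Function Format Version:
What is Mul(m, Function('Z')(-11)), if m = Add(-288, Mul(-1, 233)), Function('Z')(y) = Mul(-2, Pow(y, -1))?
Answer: Rational(-1042, 11) ≈ -94.727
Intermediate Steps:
m = -521 (m = Add(-288, -233) = -521)
Mul(m, Function('Z')(-11)) = Mul(-521, Mul(-2, Pow(-11, -1))) = Mul(-521, Mul(-2, Rational(-1, 11))) = Mul(-521, Rational(2, 11)) = Rational(-1042, 11)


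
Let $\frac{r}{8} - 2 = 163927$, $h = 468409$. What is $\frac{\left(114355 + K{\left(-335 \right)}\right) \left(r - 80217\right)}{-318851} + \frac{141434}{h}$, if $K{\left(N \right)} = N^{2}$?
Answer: $- \frac{130671402219359966}{149352678059} \approx -8.7492 \cdot 10^{5}$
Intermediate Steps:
$r = 1311432$ ($r = 16 + 8 \cdot 163927 = 16 + 1311416 = 1311432$)
$\frac{\left(114355 + K{\left(-335 \right)}\right) \left(r - 80217\right)}{-318851} + \frac{141434}{h} = \frac{\left(114355 + \left(-335\right)^{2}\right) \left(1311432 - 80217\right)}{-318851} + \frac{141434}{468409} = \left(114355 + 112225\right) 1231215 \left(- \frac{1}{318851}\right) + 141434 \cdot \frac{1}{468409} = 226580 \cdot 1231215 \left(- \frac{1}{318851}\right) + \frac{141434}{468409} = 278968694700 \left(- \frac{1}{318851}\right) + \frac{141434}{468409} = - \frac{278968694700}{318851} + \frac{141434}{468409} = - \frac{130671402219359966}{149352678059}$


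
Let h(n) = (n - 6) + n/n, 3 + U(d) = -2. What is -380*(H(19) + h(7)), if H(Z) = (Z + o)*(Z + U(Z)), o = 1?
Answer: -107160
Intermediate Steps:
U(d) = -5 (U(d) = -3 - 2 = -5)
H(Z) = (1 + Z)*(-5 + Z) (H(Z) = (Z + 1)*(Z - 5) = (1 + Z)*(-5 + Z))
h(n) = -5 + n (h(n) = (-6 + n) + 1 = -5 + n)
-380*(H(19) + h(7)) = -380*((-5 + 19² - 4*19) + (-5 + 7)) = -380*((-5 + 361 - 76) + 2) = -380*(280 + 2) = -380*282 = -107160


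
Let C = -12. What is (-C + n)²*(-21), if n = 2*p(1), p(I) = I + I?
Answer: -5376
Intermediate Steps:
p(I) = 2*I
n = 4 (n = 2*(2*1) = 2*2 = 4)
(-C + n)²*(-21) = (-1*(-12) + 4)²*(-21) = (12 + 4)²*(-21) = 16²*(-21) = 256*(-21) = -5376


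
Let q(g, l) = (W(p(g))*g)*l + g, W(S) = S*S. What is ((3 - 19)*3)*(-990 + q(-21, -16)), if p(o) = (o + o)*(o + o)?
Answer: -50185384560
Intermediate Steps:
p(o) = 4*o² (p(o) = (2*o)*(2*o) = 4*o²)
W(S) = S²
q(g, l) = g + 16*l*g⁵ (q(g, l) = ((4*g²)²*g)*l + g = ((16*g⁴)*g)*l + g = (16*g⁵)*l + g = 16*l*g⁵ + g = g + 16*l*g⁵)
((3 - 19)*3)*(-990 + q(-21, -16)) = ((3 - 19)*3)*(-990 + (-21 + 16*(-16)*(-21)⁵)) = (-16*3)*(-990 + (-21 + 16*(-16)*(-4084101))) = -48*(-990 + (-21 + 1045529856)) = -48*(-990 + 1045529835) = -48*1045528845 = -50185384560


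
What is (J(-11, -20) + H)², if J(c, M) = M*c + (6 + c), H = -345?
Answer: 16900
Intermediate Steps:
J(c, M) = 6 + c + M*c
(J(-11, -20) + H)² = ((6 - 11 - 20*(-11)) - 345)² = ((6 - 11 + 220) - 345)² = (215 - 345)² = (-130)² = 16900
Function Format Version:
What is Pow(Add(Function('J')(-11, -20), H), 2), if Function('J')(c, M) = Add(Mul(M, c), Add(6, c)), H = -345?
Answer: 16900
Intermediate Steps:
Function('J')(c, M) = Add(6, c, Mul(M, c))
Pow(Add(Function('J')(-11, -20), H), 2) = Pow(Add(Add(6, -11, Mul(-20, -11)), -345), 2) = Pow(Add(Add(6, -11, 220), -345), 2) = Pow(Add(215, -345), 2) = Pow(-130, 2) = 16900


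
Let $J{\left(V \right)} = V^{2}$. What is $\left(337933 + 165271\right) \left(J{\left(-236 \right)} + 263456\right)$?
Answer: $160598563008$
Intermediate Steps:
$\left(337933 + 165271\right) \left(J{\left(-236 \right)} + 263456\right) = \left(337933 + 165271\right) \left(\left(-236\right)^{2} + 263456\right) = 503204 \left(55696 + 263456\right) = 503204 \cdot 319152 = 160598563008$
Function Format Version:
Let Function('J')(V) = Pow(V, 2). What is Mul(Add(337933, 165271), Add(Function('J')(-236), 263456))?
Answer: 160598563008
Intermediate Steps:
Mul(Add(337933, 165271), Add(Function('J')(-236), 263456)) = Mul(Add(337933, 165271), Add(Pow(-236, 2), 263456)) = Mul(503204, Add(55696, 263456)) = Mul(503204, 319152) = 160598563008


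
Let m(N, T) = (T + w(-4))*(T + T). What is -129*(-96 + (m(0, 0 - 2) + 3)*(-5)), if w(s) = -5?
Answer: 32379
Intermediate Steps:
m(N, T) = 2*T*(-5 + T) (m(N, T) = (T - 5)*(T + T) = (-5 + T)*(2*T) = 2*T*(-5 + T))
-129*(-96 + (m(0, 0 - 2) + 3)*(-5)) = -129*(-96 + (2*(0 - 2)*(-5 + (0 - 2)) + 3)*(-5)) = -129*(-96 + (2*(-2)*(-5 - 2) + 3)*(-5)) = -129*(-96 + (2*(-2)*(-7) + 3)*(-5)) = -129*(-96 + (28 + 3)*(-5)) = -129*(-96 + 31*(-5)) = -129*(-96 - 155) = -129*(-251) = 32379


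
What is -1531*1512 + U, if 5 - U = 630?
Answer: -2315497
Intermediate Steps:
U = -625 (U = 5 - 1*630 = 5 - 630 = -625)
-1531*1512 + U = -1531*1512 - 625 = -2314872 - 625 = -2315497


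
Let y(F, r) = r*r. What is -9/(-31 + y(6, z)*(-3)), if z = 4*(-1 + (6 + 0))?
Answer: 9/1231 ≈ 0.0073111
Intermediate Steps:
z = 20 (z = 4*(-1 + 6) = 4*5 = 20)
y(F, r) = r²
-9/(-31 + y(6, z)*(-3)) = -9/(-31 + 20²*(-3)) = -9/(-31 + 400*(-3)) = -9/(-31 - 1200) = -9/(-1231) = -9*(-1/1231) = 9/1231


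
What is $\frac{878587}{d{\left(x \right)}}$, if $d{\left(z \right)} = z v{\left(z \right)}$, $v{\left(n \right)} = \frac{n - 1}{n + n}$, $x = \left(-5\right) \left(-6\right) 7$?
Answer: $\frac{1757174}{209} \approx 8407.5$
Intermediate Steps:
$x = 210$ ($x = 30 \cdot 7 = 210$)
$v{\left(n \right)} = \frac{-1 + n}{2 n}$
$d{\left(z \right)} = - \frac{1}{2} + \frac{z}{2}$ ($d{\left(z \right)} = z \frac{-1 + z}{2 z} = - \frac{1}{2} + \frac{z}{2}$)
$\frac{878587}{d{\left(x \right)}} = \frac{878587}{- \frac{1}{2} + \frac{1}{2} \cdot 210} = \frac{878587}{- \frac{1}{2} + 105} = \frac{878587}{\frac{209}{2}} = 878587 \cdot \frac{2}{209} = \frac{1757174}{209}$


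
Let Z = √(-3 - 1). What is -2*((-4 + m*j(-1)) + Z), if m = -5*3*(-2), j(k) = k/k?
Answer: -52 - 4*I ≈ -52.0 - 4.0*I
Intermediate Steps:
j(k) = 1
m = 30 (m = -15*(-2) = 30)
Z = 2*I (Z = √(-4) = 2*I ≈ 2.0*I)
-2*((-4 + m*j(-1)) + Z) = -2*((-4 + 30*1) + 2*I) = -2*((-4 + 30) + 2*I) = -2*(26 + 2*I) = -52 - 4*I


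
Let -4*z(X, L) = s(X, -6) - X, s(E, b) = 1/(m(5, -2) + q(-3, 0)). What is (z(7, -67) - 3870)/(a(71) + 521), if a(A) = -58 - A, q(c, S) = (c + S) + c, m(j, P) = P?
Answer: -123783/12544 ≈ -9.8679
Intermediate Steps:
q(c, S) = S + 2*c (q(c, S) = (S + c) + c = S + 2*c)
s(E, b) = -⅛ (s(E, b) = 1/(-2 + (0 + 2*(-3))) = 1/(-2 + (0 - 6)) = 1/(-2 - 6) = 1/(-8) = -⅛)
z(X, L) = 1/32 + X/4 (z(X, L) = -(-⅛ - X)/4 = 1/32 + X/4)
(z(7, -67) - 3870)/(a(71) + 521) = ((1/32 + (¼)*7) - 3870)/((-58 - 1*71) + 521) = ((1/32 + 7/4) - 3870)/((-58 - 71) + 521) = (57/32 - 3870)/(-129 + 521) = -123783/32/392 = -123783/32*1/392 = -123783/12544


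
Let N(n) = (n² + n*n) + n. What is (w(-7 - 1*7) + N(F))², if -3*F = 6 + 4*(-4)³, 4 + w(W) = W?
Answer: 15772345744/81 ≈ 1.9472e+8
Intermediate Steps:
w(W) = -4 + W
F = 250/3 (F = -(6 + 4*(-4)³)/3 = -(6 + 4*(-64))/3 = -(6 - 256)/3 = -⅓*(-250) = 250/3 ≈ 83.333)
N(n) = n + 2*n² (N(n) = (n² + n²) + n = 2*n² + n = n + 2*n²)
(w(-7 - 1*7) + N(F))² = ((-4 + (-7 - 1*7)) + 250*(1 + 2*(250/3))/3)² = ((-4 + (-7 - 7)) + 250*(1 + 500/3)/3)² = ((-4 - 14) + (250/3)*(503/3))² = (-18 + 125750/9)² = (125588/9)² = 15772345744/81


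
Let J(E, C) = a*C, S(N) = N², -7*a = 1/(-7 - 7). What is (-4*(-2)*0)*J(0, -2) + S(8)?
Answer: 64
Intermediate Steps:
a = 1/98 (a = -1/(7*(-7 - 7)) = -⅐/(-14) = -⅐*(-1/14) = 1/98 ≈ 0.010204)
J(E, C) = C/98
(-4*(-2)*0)*J(0, -2) + S(8) = (-4*(-2)*0)*((1/98)*(-2)) + 8² = (8*0)*(-1/49) + 64 = 0*(-1/49) + 64 = 0 + 64 = 64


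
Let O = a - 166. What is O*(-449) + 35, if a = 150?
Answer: 7219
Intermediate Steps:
O = -16 (O = 150 - 166 = -16)
O*(-449) + 35 = -16*(-449) + 35 = 7184 + 35 = 7219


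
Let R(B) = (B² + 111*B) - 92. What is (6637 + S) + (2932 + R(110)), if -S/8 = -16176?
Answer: 163195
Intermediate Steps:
S = 129408 (S = -8*(-16176) = 129408)
R(B) = -92 + B² + 111*B
(6637 + S) + (2932 + R(110)) = (6637 + 129408) + (2932 + (-92 + 110² + 111*110)) = 136045 + (2932 + (-92 + 12100 + 12210)) = 136045 + (2932 + 24218) = 136045 + 27150 = 163195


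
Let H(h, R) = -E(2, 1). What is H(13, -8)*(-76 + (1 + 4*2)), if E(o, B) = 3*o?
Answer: 402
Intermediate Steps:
H(h, R) = -6 (H(h, R) = -3*2 = -1*6 = -6)
H(13, -8)*(-76 + (1 + 4*2)) = -6*(-76 + (1 + 4*2)) = -6*(-76 + (1 + 8)) = -6*(-76 + 9) = -6*(-67) = 402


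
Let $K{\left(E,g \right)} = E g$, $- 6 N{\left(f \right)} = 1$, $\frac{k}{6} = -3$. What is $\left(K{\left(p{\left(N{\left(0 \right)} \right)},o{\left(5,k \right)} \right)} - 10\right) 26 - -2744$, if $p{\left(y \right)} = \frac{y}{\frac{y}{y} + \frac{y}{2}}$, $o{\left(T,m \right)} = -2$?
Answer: $\frac{27428}{11} \approx 2493.5$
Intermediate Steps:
$k = -18$ ($k = 6 \left(-3\right) = -18$)
$N{\left(f \right)} = - \frac{1}{6}$ ($N{\left(f \right)} = \left(- \frac{1}{6}\right) 1 = - \frac{1}{6}$)
$p{\left(y \right)} = \frac{y}{1 + \frac{y}{2}}$ ($p{\left(y \right)} = \frac{y}{1 + y \frac{1}{2}} = \frac{y}{1 + \frac{y}{2}}$)
$\left(K{\left(p{\left(N{\left(0 \right)} \right)},o{\left(5,k \right)} \right)} - 10\right) 26 - -2744 = \left(2 \left(- \frac{1}{6}\right) \frac{1}{2 - \frac{1}{6}} \left(-2\right) - 10\right) 26 - -2744 = \left(2 \left(- \frac{1}{6}\right) \frac{1}{\frac{11}{6}} \left(-2\right) - 10\right) 26 + 2744 = \left(2 \left(- \frac{1}{6}\right) \frac{6}{11} \left(-2\right) - 10\right) 26 + 2744 = \left(\left(- \frac{2}{11}\right) \left(-2\right) - 10\right) 26 + 2744 = \left(\frac{4}{11} - 10\right) 26 + 2744 = \left(- \frac{106}{11}\right) 26 + 2744 = - \frac{2756}{11} + 2744 = \frac{27428}{11}$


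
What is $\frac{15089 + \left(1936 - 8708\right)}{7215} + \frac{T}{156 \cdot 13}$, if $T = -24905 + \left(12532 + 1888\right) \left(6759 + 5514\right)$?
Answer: $\frac{10912169053}{125060} \approx 87256.0$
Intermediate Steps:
$T = 176951755$ ($T = -24905 + 14420 \cdot 12273 = -24905 + 176976660 = 176951755$)
$\frac{15089 + \left(1936 - 8708\right)}{7215} + \frac{T}{156 \cdot 13} = \frac{15089 + \left(1936 - 8708\right)}{7215} + \frac{176951755}{156 \cdot 13} = \left(15089 + \left(1936 - 8708\right)\right) \frac{1}{7215} + \frac{176951755}{2028} = \left(15089 - 6772\right) \frac{1}{7215} + 176951755 \cdot \frac{1}{2028} = 8317 \cdot \frac{1}{7215} + \frac{176951755}{2028} = \frac{8317}{7215} + \frac{176951755}{2028} = \frac{10912169053}{125060}$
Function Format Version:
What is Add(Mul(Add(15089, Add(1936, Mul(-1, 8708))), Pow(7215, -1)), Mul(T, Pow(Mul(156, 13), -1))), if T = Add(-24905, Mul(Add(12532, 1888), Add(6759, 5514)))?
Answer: Rational(10912169053, 125060) ≈ 87256.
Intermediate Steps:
T = 176951755 (T = Add(-24905, Mul(14420, 12273)) = Add(-24905, 176976660) = 176951755)
Add(Mul(Add(15089, Add(1936, Mul(-1, 8708))), Pow(7215, -1)), Mul(T, Pow(Mul(156, 13), -1))) = Add(Mul(Add(15089, Add(1936, Mul(-1, 8708))), Pow(7215, -1)), Mul(176951755, Pow(Mul(156, 13), -1))) = Add(Mul(Add(15089, Add(1936, -8708)), Rational(1, 7215)), Mul(176951755, Pow(2028, -1))) = Add(Mul(Add(15089, -6772), Rational(1, 7215)), Mul(176951755, Rational(1, 2028))) = Add(Mul(8317, Rational(1, 7215)), Rational(176951755, 2028)) = Add(Rational(8317, 7215), Rational(176951755, 2028)) = Rational(10912169053, 125060)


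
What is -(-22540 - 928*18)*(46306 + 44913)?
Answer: 3579798436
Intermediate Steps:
-(-22540 - 928*18)*(46306 + 44913) = -(-22540 - 16704)*91219 = -(-39244)*91219 = -1*(-3579798436) = 3579798436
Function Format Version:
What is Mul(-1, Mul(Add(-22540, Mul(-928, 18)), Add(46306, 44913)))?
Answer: 3579798436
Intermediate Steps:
Mul(-1, Mul(Add(-22540, Mul(-928, 18)), Add(46306, 44913))) = Mul(-1, Mul(Add(-22540, -16704), 91219)) = Mul(-1, Mul(-39244, 91219)) = Mul(-1, -3579798436) = 3579798436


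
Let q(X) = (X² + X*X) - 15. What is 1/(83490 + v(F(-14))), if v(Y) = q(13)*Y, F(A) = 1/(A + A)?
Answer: 28/2337397 ≈ 1.1979e-5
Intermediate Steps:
q(X) = -15 + 2*X² (q(X) = (X² + X²) - 15 = 2*X² - 15 = -15 + 2*X²)
F(A) = 1/(2*A)
v(Y) = 323*Y (v(Y) = (-15 + 2*13²)*Y = (-15 + 2*169)*Y = (-15 + 338)*Y = 323*Y)
1/(83490 + v(F(-14))) = 1/(83490 + 323*((½)/(-14))) = 1/(83490 + 323*((½)*(-1/14))) = 1/(83490 + 323*(-1/28)) = 1/(83490 - 323/28) = 1/(2337397/28) = 28/2337397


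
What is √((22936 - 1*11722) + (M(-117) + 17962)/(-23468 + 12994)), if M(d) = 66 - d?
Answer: √1230038185934/10474 ≈ 105.89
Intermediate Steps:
√((22936 - 1*11722) + (M(-117) + 17962)/(-23468 + 12994)) = √((22936 - 1*11722) + ((66 - 1*(-117)) + 17962)/(-23468 + 12994)) = √((22936 - 11722) + ((66 + 117) + 17962)/(-10474)) = √(11214 + (183 + 17962)*(-1/10474)) = √(11214 + 18145*(-1/10474)) = √(11214 - 18145/10474) = √(117437291/10474) = √1230038185934/10474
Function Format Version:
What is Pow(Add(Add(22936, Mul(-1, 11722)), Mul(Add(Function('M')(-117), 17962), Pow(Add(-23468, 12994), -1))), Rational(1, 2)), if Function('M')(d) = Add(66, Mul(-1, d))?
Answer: Mul(Rational(1, 10474), Pow(1230038185934, Rational(1, 2))) ≈ 105.89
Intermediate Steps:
Pow(Add(Add(22936, Mul(-1, 11722)), Mul(Add(Function('M')(-117), 17962), Pow(Add(-23468, 12994), -1))), Rational(1, 2)) = Pow(Add(Add(22936, Mul(-1, 11722)), Mul(Add(Add(66, Mul(-1, -117)), 17962), Pow(Add(-23468, 12994), -1))), Rational(1, 2)) = Pow(Add(Add(22936, -11722), Mul(Add(Add(66, 117), 17962), Pow(-10474, -1))), Rational(1, 2)) = Pow(Add(11214, Mul(Add(183, 17962), Rational(-1, 10474))), Rational(1, 2)) = Pow(Add(11214, Mul(18145, Rational(-1, 10474))), Rational(1, 2)) = Pow(Add(11214, Rational(-18145, 10474)), Rational(1, 2)) = Pow(Rational(117437291, 10474), Rational(1, 2)) = Mul(Rational(1, 10474), Pow(1230038185934, Rational(1, 2)))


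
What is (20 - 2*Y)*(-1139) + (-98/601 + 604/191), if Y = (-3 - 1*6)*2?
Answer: -7321484858/114791 ≈ -63781.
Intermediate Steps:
Y = -18 (Y = (-3 - 6)*2 = -9*2 = -18)
(20 - 2*Y)*(-1139) + (-98/601 + 604/191) = (20 - 2*(-18))*(-1139) + (-98/601 + 604/191) = (20 + 36)*(-1139) + (-98*1/601 + 604*(1/191)) = 56*(-1139) + (-98/601 + 604/191) = -63784 + 344286/114791 = -7321484858/114791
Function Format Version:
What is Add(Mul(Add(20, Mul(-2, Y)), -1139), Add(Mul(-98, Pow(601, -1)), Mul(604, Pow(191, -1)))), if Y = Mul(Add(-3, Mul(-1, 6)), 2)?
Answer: Rational(-7321484858, 114791) ≈ -63781.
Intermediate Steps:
Y = -18 (Y = Mul(Add(-3, -6), 2) = Mul(-9, 2) = -18)
Add(Mul(Add(20, Mul(-2, Y)), -1139), Add(Mul(-98, Pow(601, -1)), Mul(604, Pow(191, -1)))) = Add(Mul(Add(20, Mul(-2, -18)), -1139), Add(Mul(-98, Pow(601, -1)), Mul(604, Pow(191, -1)))) = Add(Mul(Add(20, 36), -1139), Add(Mul(-98, Rational(1, 601)), Mul(604, Rational(1, 191)))) = Add(Mul(56, -1139), Add(Rational(-98, 601), Rational(604, 191))) = Add(-63784, Rational(344286, 114791)) = Rational(-7321484858, 114791)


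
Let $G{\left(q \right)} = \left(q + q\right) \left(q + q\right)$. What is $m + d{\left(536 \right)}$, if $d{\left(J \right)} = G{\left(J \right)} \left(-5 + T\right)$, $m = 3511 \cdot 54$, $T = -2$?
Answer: $-7854694$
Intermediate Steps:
$m = 189594$
$G{\left(q \right)} = 4 q^{2}$ ($G{\left(q \right)} = 2 q 2 q = 4 q^{2}$)
$d{\left(J \right)} = - 28 J^{2}$ ($d{\left(J \right)} = 4 J^{2} \left(-5 - 2\right) = 4 J^{2} \left(-7\right) = - 28 J^{2}$)
$m + d{\left(536 \right)} = 189594 - 28 \cdot 536^{2} = 189594 - 8044288 = -7854694$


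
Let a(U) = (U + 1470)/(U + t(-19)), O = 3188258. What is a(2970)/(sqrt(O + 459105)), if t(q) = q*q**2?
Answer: -4440*sqrt(3647363)/14184594707 ≈ -0.00059780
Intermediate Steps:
t(q) = q**3
a(U) = (1470 + U)/(-6859 + U) (a(U) = (U + 1470)/(U + (-19)**3) = (1470 + U)/(U - 6859) = (1470 + U)/(-6859 + U))
a(2970)/(sqrt(O + 459105)) = ((1470 + 2970)/(-6859 + 2970))/(sqrt(3188258 + 459105)) = (4440/(-3889))/(sqrt(3647363)) = (-1/3889*4440)*(sqrt(3647363)/3647363) = -4440*sqrt(3647363)/14184594707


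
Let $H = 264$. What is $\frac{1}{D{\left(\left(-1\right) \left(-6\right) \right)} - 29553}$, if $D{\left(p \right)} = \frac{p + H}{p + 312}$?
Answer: $- \frac{53}{1566264} \approx -3.3838 \cdot 10^{-5}$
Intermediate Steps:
$D{\left(p \right)} = \frac{264 + p}{312 + p}$ ($D{\left(p \right)} = \frac{p + 264}{p + 312} = \frac{264 + p}{312 + p}$)
$\frac{1}{D{\left(\left(-1\right) \left(-6\right) \right)} - 29553} = \frac{1}{\frac{264 - -6}{312 - -6} - 29553} = \frac{1}{\frac{264 + 6}{312 + 6} - 29553} = \frac{1}{\frac{1}{318} \cdot 270 - 29553} = \frac{1}{\frac{45}{53} - 29553} = \frac{1}{- \frac{1566264}{53}} = - \frac{53}{1566264}$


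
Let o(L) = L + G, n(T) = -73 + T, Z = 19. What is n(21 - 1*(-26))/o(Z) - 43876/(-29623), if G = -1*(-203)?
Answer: 4485137/3288153 ≈ 1.3640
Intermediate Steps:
G = 203
o(L) = 203 + L (o(L) = L + 203 = 203 + L)
n(21 - 1*(-26))/o(Z) - 43876/(-29623) = (-73 + (21 - 1*(-26)))/(203 + 19) - 43876/(-29623) = (-73 + (21 + 26))/222 - 43876*(-1/29623) = (-73 + 47)*(1/222) + 43876/29623 = -26*1/222 + 43876/29623 = -13/111 + 43876/29623 = 4485137/3288153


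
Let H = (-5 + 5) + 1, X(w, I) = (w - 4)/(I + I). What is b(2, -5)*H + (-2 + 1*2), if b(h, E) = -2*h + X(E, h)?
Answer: -25/4 ≈ -6.2500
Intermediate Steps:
X(w, I) = (-4 + w)/(2*I) (X(w, I) = (-4 + w)/((2*I)) = (-4 + w)*(1/(2*I)) = (-4 + w)/(2*I))
H = 1 (H = 0 + 1 = 1)
b(h, E) = -2*h + (-4 + E)/(2*h)
b(2, -5)*H + (-2 + 1*2) = ((½)*(-4 - 5 - 4*2²)/2)*1 + (-2 + 1*2) = ((½)*(½)*(-4 - 5 - 4*4))*1 + (-2 + 2) = ((½)*(½)*(-4 - 5 - 16))*1 + 0 = ((½)*(½)*(-25))*1 + 0 = -25/4*1 + 0 = -25/4 + 0 = -25/4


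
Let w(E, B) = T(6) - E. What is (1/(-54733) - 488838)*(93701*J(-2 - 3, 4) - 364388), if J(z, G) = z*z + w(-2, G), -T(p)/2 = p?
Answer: -27855946592877385/54733 ≈ -5.0894e+11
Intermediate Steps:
T(p) = -2*p
w(E, B) = -12 - E (w(E, B) = -2*6 - E = -12 - E)
J(z, G) = -10 + z² (J(z, G) = z*z + (-12 - 1*(-2)) = z² + (-12 + 2) = z² - 10 = -10 + z²)
(1/(-54733) - 488838)*(93701*J(-2 - 3, 4) - 364388) = (1/(-54733) - 488838)*(93701*(-10 + (-2 - 3)²) - 364388) = (-1/54733 - 488838)*(93701*(-10 + (-5)²) - 364388) = -26755570255*(93701*(-10 + 25) - 364388)/54733 = -26755570255*(93701*15 - 364388)/54733 = -26755570255*(1405515 - 364388)/54733 = -26755570255/54733*1041127 = -27855946592877385/54733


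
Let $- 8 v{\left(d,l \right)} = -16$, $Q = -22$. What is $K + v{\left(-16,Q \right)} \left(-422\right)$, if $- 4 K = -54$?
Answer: $- \frac{1661}{2} \approx -830.5$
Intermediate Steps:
$v{\left(d,l \right)} = 2$ ($v{\left(d,l \right)} = \left(- \frac{1}{8}\right) \left(-16\right) = 2$)
$K = \frac{27}{2}$ ($K = \left(- \frac{1}{4}\right) \left(-54\right) = \frac{27}{2} \approx 13.5$)
$K + v{\left(-16,Q \right)} \left(-422\right) = \frac{27}{2} + 2 \left(-422\right) = \frac{27}{2} - 844 = - \frac{1661}{2}$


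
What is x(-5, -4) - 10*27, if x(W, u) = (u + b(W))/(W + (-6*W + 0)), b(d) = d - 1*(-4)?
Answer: -1351/5 ≈ -270.20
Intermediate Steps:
b(d) = 4 + d (b(d) = d + 4 = 4 + d)
x(W, u) = -(4 + W + u)/(5*W) (x(W, u) = (u + (4 + W))/(W + (-6*W + 0)) = (4 + W + u)/(W - 6*W) = (4 + W + u)/((-5*W)) = (4 + W + u)*(-1/(5*W)) = -(4 + W + u)/(5*W))
x(-5, -4) - 10*27 = (⅕)*(-4 - 1*(-5) - 1*(-4))/(-5) - 10*27 = (⅕)*(-⅕)*(-4 + 5 + 4) - 270 = (⅕)*(-⅕)*5 - 270 = -⅕ - 270 = -1351/5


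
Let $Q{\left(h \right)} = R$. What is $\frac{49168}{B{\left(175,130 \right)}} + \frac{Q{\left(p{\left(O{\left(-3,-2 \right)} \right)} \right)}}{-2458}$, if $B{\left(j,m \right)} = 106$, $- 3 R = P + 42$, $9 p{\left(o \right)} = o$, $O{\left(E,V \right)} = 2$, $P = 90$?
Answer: $\frac{30214902}{65137} \approx 463.87$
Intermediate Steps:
$p{\left(o \right)} = \frac{o}{9}$
$R = -44$ ($R = - \frac{90 + 42}{3} = \left(- \frac{1}{3}\right) 132 = -44$)
$Q{\left(h \right)} = -44$
$\frac{49168}{B{\left(175,130 \right)}} + \frac{Q{\left(p{\left(O{\left(-3,-2 \right)} \right)} \right)}}{-2458} = \frac{49168}{106} - \frac{44}{-2458} = 49168 \cdot \frac{1}{106} - - \frac{22}{1229} = \frac{24584}{53} + \frac{22}{1229} = \frac{30214902}{65137}$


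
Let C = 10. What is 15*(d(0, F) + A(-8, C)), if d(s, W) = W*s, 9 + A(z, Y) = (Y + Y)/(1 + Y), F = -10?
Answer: -1185/11 ≈ -107.73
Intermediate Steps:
A(z, Y) = -9 + 2*Y/(1 + Y) (A(z, Y) = -9 + (Y + Y)/(1 + Y) = -9 + (2*Y)/(1 + Y) = -9 + 2*Y/(1 + Y))
15*(d(0, F) + A(-8, C)) = 15*(-10*0 + (-9 - 7*10)/(1 + 10)) = 15*(0 + (-9 - 70)/11) = 15*(0 + (1/11)*(-79)) = 15*(0 - 79/11) = 15*(-79/11) = -1185/11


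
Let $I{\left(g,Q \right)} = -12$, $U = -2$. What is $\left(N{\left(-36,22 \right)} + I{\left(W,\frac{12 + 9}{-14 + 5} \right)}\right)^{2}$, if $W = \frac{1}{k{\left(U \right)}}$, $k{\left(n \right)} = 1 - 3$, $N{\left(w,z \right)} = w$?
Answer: $2304$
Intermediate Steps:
$k{\left(n \right)} = -2$
$W = - \frac{1}{2}$ ($W = \frac{1}{-2} = - \frac{1}{2} \approx -0.5$)
$\left(N{\left(-36,22 \right)} + I{\left(W,\frac{12 + 9}{-14 + 5} \right)}\right)^{2} = \left(-36 - 12\right)^{2} = \left(-48\right)^{2} = 2304$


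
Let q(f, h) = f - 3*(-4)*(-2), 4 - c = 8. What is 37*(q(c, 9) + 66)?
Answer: 1406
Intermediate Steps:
c = -4 (c = 4 - 1*8 = 4 - 8 = -4)
q(f, h) = -24 + f (q(f, h) = f + 12*(-2) = f - 24 = -24 + f)
37*(q(c, 9) + 66) = 37*((-24 - 4) + 66) = 37*(-28 + 66) = 37*38 = 1406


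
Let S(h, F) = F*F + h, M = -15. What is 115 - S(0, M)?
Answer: -110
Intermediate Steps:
S(h, F) = h + F² (S(h, F) = F² + h = h + F²)
115 - S(0, M) = 115 - (0 + (-15)²) = 115 - (0 + 225) = 115 - 1*225 = 115 - 225 = -110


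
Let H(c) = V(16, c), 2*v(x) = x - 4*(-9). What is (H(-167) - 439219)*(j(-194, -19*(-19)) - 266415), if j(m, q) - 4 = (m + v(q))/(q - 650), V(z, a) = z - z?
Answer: 67633386752173/578 ≈ 1.1701e+11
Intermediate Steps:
v(x) = 18 + x/2 (v(x) = (x - 4*(-9))/2 = (x + 36)/2 = (36 + x)/2 = 18 + x/2)
V(z, a) = 0
H(c) = 0
j(m, q) = 4 + (18 + m + q/2)/(-650 + q) (j(m, q) = 4 + (m + (18 + q/2))/(q - 650) = 4 + (18 + m + q/2)/(-650 + q))
(H(-167) - 439219)*(j(-194, -19*(-19)) - 266415) = (0 - 439219)*((-2582 - 194 + 9*(-19*(-19))/2)/(-650 - 19*(-19)) - 266415) = -439219*((-2582 - 194 + (9/2)*361)/(-650 + 361) - 266415) = -439219*((-2582 - 194 + 3249/2)/(-289) - 266415) = -439219*(-1/289*(-2303/2) - 266415) = -439219*(2303/578 - 266415) = -439219*(-153985567/578) = 67633386752173/578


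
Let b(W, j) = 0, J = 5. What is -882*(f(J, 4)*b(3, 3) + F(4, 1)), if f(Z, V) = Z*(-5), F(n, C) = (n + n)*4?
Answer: -28224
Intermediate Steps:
F(n, C) = 8*n (F(n, C) = (2*n)*4 = 8*n)
f(Z, V) = -5*Z
-882*(f(J, 4)*b(3, 3) + F(4, 1)) = -882*(-5*5*0 + 8*4) = -882*(-25*0 + 32) = -882*(0 + 32) = -882*32 = -28224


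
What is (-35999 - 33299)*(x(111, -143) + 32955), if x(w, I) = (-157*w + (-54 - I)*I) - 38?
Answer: -191470374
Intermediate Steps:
x(w, I) = -38 - 157*w + I*(-54 - I) (x(w, I) = (-157*w + I*(-54 - I)) - 38 = -38 - 157*w + I*(-54 - I))
(-35999 - 33299)*(x(111, -143) + 32955) = (-35999 - 33299)*((-38 - 1*(-143)² - 157*111 - 54*(-143)) + 32955) = -69298*((-38 - 1*20449 - 17427 + 7722) + 32955) = -69298*((-38 - 20449 - 17427 + 7722) + 32955) = -69298*(-30192 + 32955) = -69298*2763 = -191470374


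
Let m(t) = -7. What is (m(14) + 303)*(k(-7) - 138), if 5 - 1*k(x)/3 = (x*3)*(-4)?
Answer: -111000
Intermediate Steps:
k(x) = 15 + 36*x (k(x) = 15 - 3*x*3*(-4) = 15 - 3*3*x*(-4) = 15 - (-36)*x = 15 + 36*x)
(m(14) + 303)*(k(-7) - 138) = (-7 + 303)*((15 + 36*(-7)) - 138) = 296*((15 - 252) - 138) = 296*(-237 - 138) = 296*(-375) = -111000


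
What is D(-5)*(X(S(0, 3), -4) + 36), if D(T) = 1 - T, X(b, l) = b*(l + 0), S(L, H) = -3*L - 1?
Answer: 240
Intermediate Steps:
S(L, H) = -1 - 3*L
X(b, l) = b*l
D(-5)*(X(S(0, 3), -4) + 36) = (1 - 1*(-5))*((-1 - 3*0)*(-4) + 36) = (1 + 5)*((-1 + 0)*(-4) + 36) = 6*(-1*(-4) + 36) = 6*(4 + 36) = 6*40 = 240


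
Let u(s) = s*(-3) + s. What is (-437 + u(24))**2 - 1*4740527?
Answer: -4505302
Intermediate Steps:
u(s) = -2*s (u(s) = -3*s + s = -2*s)
(-437 + u(24))**2 - 1*4740527 = (-437 - 2*24)**2 - 1*4740527 = (-437 - 48)**2 - 4740527 = (-485)**2 - 4740527 = 235225 - 4740527 = -4505302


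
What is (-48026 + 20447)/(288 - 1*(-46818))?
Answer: -9193/15702 ≈ -0.58547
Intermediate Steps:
(-48026 + 20447)/(288 - 1*(-46818)) = -27579/(288 + 46818) = -27579/47106 = -27579*1/47106 = -9193/15702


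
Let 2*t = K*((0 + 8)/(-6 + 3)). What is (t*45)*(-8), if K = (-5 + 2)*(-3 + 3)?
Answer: 0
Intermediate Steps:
K = 0 (K = -3*0 = 0)
t = 0 (t = (0*((0 + 8)/(-6 + 3)))/2 = (0*(8/(-3)))/2 = (0*(8*(-⅓)))/2 = (0*(-8/3))/2 = (½)*0 = 0)
(t*45)*(-8) = (0*45)*(-8) = 0*(-8) = 0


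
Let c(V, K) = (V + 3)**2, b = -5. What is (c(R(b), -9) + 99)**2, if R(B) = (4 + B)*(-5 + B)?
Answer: 71824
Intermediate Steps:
R(B) = (-5 + B)*(4 + B)
c(V, K) = (3 + V)**2
(c(R(b), -9) + 99)**2 = ((3 + (-20 + (-5)**2 - 1*(-5)))**2 + 99)**2 = ((3 + (-20 + 25 + 5))**2 + 99)**2 = ((3 + 10)**2 + 99)**2 = (13**2 + 99)**2 = (169 + 99)**2 = 268**2 = 71824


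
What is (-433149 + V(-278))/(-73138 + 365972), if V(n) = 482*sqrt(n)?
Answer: -433149/292834 + 241*I*sqrt(278)/146417 ≈ -1.4792 + 0.027444*I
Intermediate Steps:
(-433149 + V(-278))/(-73138 + 365972) = (-433149 + 482*sqrt(-278))/(-73138 + 365972) = (-433149 + 482*(I*sqrt(278)))/292834 = (-433149 + 482*I*sqrt(278))*(1/292834) = -433149/292834 + 241*I*sqrt(278)/146417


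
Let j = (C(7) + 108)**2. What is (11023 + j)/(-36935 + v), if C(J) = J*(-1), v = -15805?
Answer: -5306/13185 ≈ -0.40243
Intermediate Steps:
C(J) = -J
j = 10201 (j = (-1*7 + 108)**2 = (-7 + 108)**2 = 101**2 = 10201)
(11023 + j)/(-36935 + v) = (11023 + 10201)/(-36935 - 15805) = 21224/(-52740) = 21224*(-1/52740) = -5306/13185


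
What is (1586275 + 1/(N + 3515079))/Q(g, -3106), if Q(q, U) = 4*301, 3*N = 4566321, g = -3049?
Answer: 7990362222151/6064771944 ≈ 1317.5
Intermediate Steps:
N = 1522107 (N = (1/3)*4566321 = 1522107)
Q(q, U) = 1204
(1586275 + 1/(N + 3515079))/Q(g, -3106) = (1586275 + 1/(1522107 + 3515079))/1204 = (1586275 + 1/5037186)*(1/1204) = (7990362222151/5037186)*(1/1204) = 7990362222151/6064771944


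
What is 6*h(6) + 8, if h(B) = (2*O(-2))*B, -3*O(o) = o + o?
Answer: 104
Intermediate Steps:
O(o) = -2*o/3 (O(o) = -(o + o)/3 = -2*o/3)
h(B) = 8*B/3 (h(B) = (2*(-⅔*(-2)))*B = (2*(4/3))*B = 8*B/3)
6*h(6) + 8 = 6*((8/3)*6) + 8 = 6*16 + 8 = 96 + 8 = 104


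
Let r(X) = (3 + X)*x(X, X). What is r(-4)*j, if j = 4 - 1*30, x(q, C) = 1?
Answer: 26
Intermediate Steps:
r(X) = 3 + X (r(X) = (3 + X)*1 = 3 + X)
j = -26 (j = 4 - 30 = -26)
r(-4)*j = (3 - 4)*(-26) = -1*(-26) = 26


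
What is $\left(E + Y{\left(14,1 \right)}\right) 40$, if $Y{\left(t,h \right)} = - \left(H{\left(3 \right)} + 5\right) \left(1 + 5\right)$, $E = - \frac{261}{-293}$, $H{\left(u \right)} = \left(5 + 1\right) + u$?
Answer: $- \frac{974040}{293} \approx -3324.4$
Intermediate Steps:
$H{\left(u \right)} = 6 + u$
$E = \frac{261}{293}$ ($E = \left(-261\right) \left(- \frac{1}{293}\right) = \frac{261}{293} \approx 0.89079$)
$Y{\left(t,h \right)} = -84$ ($Y{\left(t,h \right)} = - \left(\left(6 + 3\right) + 5\right) \left(1 + 5\right) = - \left(9 + 5\right) 6 = - 14 \cdot 6 = \left(-1\right) 84 = -84$)
$\left(E + Y{\left(14,1 \right)}\right) 40 = \left(\frac{261}{293} - 84\right) 40 = \left(- \frac{24351}{293}\right) 40 = - \frac{974040}{293}$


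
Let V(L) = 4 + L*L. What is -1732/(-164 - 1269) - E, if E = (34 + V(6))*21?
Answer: -2225150/1433 ≈ -1552.8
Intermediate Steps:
V(L) = 4 + L²
E = 1554 (E = (34 + (4 + 6²))*21 = (34 + (4 + 36))*21 = (34 + 40)*21 = 74*21 = 1554)
-1732/(-164 - 1269) - E = -1732/(-164 - 1269) - 1*1554 = -1732/(-1433) - 1554 = -1732*(-1/1433) - 1554 = 1732/1433 - 1554 = -2225150/1433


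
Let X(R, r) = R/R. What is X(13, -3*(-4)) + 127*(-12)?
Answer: -1523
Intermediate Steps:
X(R, r) = 1
X(13, -3*(-4)) + 127*(-12) = 1 + 127*(-12) = 1 - 1524 = -1523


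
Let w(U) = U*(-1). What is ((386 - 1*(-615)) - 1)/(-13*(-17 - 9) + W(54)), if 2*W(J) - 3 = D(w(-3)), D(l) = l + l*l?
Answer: 2000/691 ≈ 2.8944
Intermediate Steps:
w(U) = -U
D(l) = l + l²
W(J) = 15/2 (W(J) = 3/2 + ((-1*(-3))*(1 - 1*(-3)))/2 = 3/2 + (3*(1 + 3))/2 = 3/2 + (3*4)/2 = 3/2 + (½)*12 = 3/2 + 6 = 15/2)
((386 - 1*(-615)) - 1)/(-13*(-17 - 9) + W(54)) = ((386 - 1*(-615)) - 1)/(-13*(-17 - 9) + 15/2) = ((386 + 615) - 1)/(-13*(-26) + 15/2) = (1001 - 1)/(338 + 15/2) = 1000/(691/2) = 1000*(2/691) = 2000/691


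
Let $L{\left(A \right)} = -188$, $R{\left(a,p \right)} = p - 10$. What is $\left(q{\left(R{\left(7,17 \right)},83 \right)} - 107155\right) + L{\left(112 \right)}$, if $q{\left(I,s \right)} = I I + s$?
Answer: $-107211$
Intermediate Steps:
$R{\left(a,p \right)} = -10 + p$ ($R{\left(a,p \right)} = p - 10 = -10 + p$)
$q{\left(I,s \right)} = s + I^{2}$ ($q{\left(I,s \right)} = I^{2} + s = s + I^{2}$)
$\left(q{\left(R{\left(7,17 \right)},83 \right)} - 107155\right) + L{\left(112 \right)} = \left(\left(83 + \left(-10 + 17\right)^{2}\right) - 107155\right) - 188 = \left(\left(83 + 7^{2}\right) - 107155\right) - 188 = \left(\left(83 + 49\right) - 107155\right) - 188 = \left(132 - 107155\right) - 188 = -107023 - 188 = -107211$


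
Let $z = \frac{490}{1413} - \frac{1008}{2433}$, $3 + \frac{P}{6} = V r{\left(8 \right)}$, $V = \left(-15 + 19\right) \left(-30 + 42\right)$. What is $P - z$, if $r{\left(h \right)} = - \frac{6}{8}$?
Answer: $- \frac{268073284}{1145943} \approx -233.93$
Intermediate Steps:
$r{\left(h \right)} = - \frac{3}{4}$ ($r{\left(h \right)} = \left(-6\right) \frac{1}{8} = - \frac{3}{4}$)
$V = 48$ ($V = 4 \cdot 12 = 48$)
$P = -234$ ($P = -18 + 6 \cdot 48 \left(- \frac{3}{4}\right) = -18 + 6 \left(-36\right) = -18 - 216 = -234$)
$z = - \frac{77378}{1145943}$ ($z = 490 \cdot \frac{1}{1413} - \frac{336}{811} = \frac{490}{1413} - \frac{336}{811} = - \frac{77378}{1145943} \approx -0.067523$)
$P - z = -234 - - \frac{77378}{1145943} = -234 + \frac{77378}{1145943} = - \frac{268073284}{1145943}$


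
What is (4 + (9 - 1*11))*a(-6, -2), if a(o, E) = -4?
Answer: -8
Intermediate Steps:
(4 + (9 - 1*11))*a(-6, -2) = (4 + (9 - 1*11))*(-4) = (4 + (9 - 11))*(-4) = (4 - 2)*(-4) = 2*(-4) = -8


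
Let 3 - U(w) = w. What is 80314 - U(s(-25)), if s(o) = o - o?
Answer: 80311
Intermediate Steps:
s(o) = 0
U(w) = 3 - w
80314 - U(s(-25)) = 80314 - (3 - 1*0) = 80314 - (3 + 0) = 80314 - 1*3 = 80314 - 3 = 80311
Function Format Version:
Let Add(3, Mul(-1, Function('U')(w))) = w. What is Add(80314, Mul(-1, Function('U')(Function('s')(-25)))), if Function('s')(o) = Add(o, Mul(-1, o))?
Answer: 80311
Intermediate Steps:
Function('s')(o) = 0
Function('U')(w) = Add(3, Mul(-1, w))
Add(80314, Mul(-1, Function('U')(Function('s')(-25)))) = Add(80314, Mul(-1, Add(3, Mul(-1, 0)))) = Add(80314, Mul(-1, Add(3, 0))) = Add(80314, Mul(-1, 3)) = Add(80314, -3) = 80311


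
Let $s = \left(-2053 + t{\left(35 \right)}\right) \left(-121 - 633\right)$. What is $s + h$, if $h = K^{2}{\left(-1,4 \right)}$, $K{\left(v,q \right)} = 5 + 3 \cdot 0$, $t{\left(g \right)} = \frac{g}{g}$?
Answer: $1547233$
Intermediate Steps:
$t{\left(g \right)} = 1$
$s = 1547208$ ($s = \left(-2053 + 1\right) \left(-121 - 633\right) = \left(-2052\right) \left(-754\right) = 1547208$)
$K{\left(v,q \right)} = 5$ ($K{\left(v,q \right)} = 5 + 0 = 5$)
$h = 25$ ($h = 5^{2} = 25$)
$s + h = 1547208 + 25 = 1547233$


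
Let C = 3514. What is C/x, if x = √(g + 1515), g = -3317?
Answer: -1757*I*√1802/901 ≈ -82.78*I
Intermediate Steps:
x = I*√1802 (x = √(-3317 + 1515) = √(-1802) = I*√1802 ≈ 42.45*I)
C/x = 3514/((I*√1802)) = 3514*(-I*√1802/1802) = -1757*I*√1802/901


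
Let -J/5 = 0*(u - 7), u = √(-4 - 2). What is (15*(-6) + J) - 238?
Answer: -328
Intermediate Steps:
u = I*√6 (u = √(-6) = I*√6 ≈ 2.4495*I)
J = 0 (J = -0*(I*√6 - 7) = -0*(-7 + I*√6) = -5*0 = 0)
(15*(-6) + J) - 238 = (15*(-6) + 0) - 238 = (-90 + 0) - 238 = -90 - 238 = -328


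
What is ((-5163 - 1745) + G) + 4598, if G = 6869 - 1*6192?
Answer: -1633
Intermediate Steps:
G = 677 (G = 6869 - 6192 = 677)
((-5163 - 1745) + G) + 4598 = ((-5163 - 1745) + 677) + 4598 = (-6908 + 677) + 4598 = -6231 + 4598 = -1633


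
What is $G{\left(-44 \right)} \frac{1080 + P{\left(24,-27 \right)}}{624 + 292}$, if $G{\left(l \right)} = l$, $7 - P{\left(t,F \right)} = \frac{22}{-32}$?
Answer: $- \frac{191433}{3664} \approx -52.247$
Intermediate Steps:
$P{\left(t,F \right)} = \frac{123}{16}$ ($P{\left(t,F \right)} = 7 - \frac{22}{-32} = 7 - 22 \left(- \frac{1}{32}\right) = 7 - - \frac{11}{16} = 7 + \frac{11}{16} = \frac{123}{16}$)
$G{\left(-44 \right)} \frac{1080 + P{\left(24,-27 \right)}}{624 + 292} = - 44 \frac{1080 + \frac{123}{16}}{624 + 292} = - 44 \frac{17403}{16 \cdot 916} = - 44 \cdot \frac{17403}{16} \cdot \frac{1}{916} = \left(-44\right) \frac{17403}{14656} = - \frac{191433}{3664}$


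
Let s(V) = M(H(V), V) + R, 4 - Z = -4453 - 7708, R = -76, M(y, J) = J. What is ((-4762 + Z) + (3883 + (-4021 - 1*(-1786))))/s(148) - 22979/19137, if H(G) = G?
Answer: 19061611/153096 ≈ 124.51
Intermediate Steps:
Z = 12165 (Z = 4 - (-4453 - 7708) = 4 - 1*(-12161) = 4 + 12161 = 12165)
s(V) = -76 + V (s(V) = V - 76 = -76 + V)
((-4762 + Z) + (3883 + (-4021 - 1*(-1786))))/s(148) - 22979/19137 = ((-4762 + 12165) + (3883 + (-4021 - 1*(-1786))))/(-76 + 148) - 22979/19137 = (7403 + (3883 + (-4021 + 1786)))/72 - 22979*1/19137 = (7403 + (3883 - 2235))*(1/72) - 22979/19137 = (7403 + 1648)*(1/72) - 22979/19137 = 9051*(1/72) - 22979/19137 = 3017/24 - 22979/19137 = 19061611/153096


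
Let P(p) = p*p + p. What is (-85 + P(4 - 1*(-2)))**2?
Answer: 1849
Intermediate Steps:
P(p) = p + p**2 (P(p) = p**2 + p = p + p**2)
(-85 + P(4 - 1*(-2)))**2 = (-85 + (4 - 1*(-2))*(1 + (4 - 1*(-2))))**2 = (-85 + (4 + 2)*(1 + (4 + 2)))**2 = (-85 + 6*(1 + 6))**2 = (-85 + 6*7)**2 = (-85 + 42)**2 = (-43)**2 = 1849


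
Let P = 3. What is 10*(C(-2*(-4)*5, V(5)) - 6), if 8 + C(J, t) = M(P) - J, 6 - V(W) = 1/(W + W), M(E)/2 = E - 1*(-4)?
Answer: -400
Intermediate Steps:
M(E) = 8 + 2*E (M(E) = 2*(E - 1*(-4)) = 2*(E + 4) = 2*(4 + E) = 8 + 2*E)
V(W) = 6 - 1/(2*W) (V(W) = 6 - 1/(W + W) = 6 - 1/(2*W))
C(J, t) = 6 - J (C(J, t) = -8 + ((8 + 2*3) - J) = -8 + ((8 + 6) - J) = -8 + (14 - J) = 6 - J)
10*(C(-2*(-4)*5, V(5)) - 6) = 10*((6 - (-2*(-4))*5) - 6) = 10*((6 - 8*5) - 6) = 10*((6 - 1*40) - 6) = 10*((6 - 40) - 6) = 10*(-34 - 6) = 10*(-40) = -400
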